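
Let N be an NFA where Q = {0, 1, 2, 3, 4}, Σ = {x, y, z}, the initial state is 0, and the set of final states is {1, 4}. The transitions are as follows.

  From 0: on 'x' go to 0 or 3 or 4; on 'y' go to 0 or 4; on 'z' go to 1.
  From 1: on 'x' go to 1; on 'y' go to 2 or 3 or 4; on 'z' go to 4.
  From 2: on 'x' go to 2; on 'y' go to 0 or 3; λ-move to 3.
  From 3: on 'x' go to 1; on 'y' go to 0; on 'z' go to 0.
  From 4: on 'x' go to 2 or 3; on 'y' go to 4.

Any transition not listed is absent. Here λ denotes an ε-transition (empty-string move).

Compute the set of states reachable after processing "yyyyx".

Start in {0}.
Read 'y': {0} → {0, 4}.
Read 'y': {0, 4} → {0, 4}.
Read 'y': {0, 4} → {0, 4}.
Read 'y': {0, 4} → {0, 4}.
Read 'x': {0, 4} → {0, 2, 3, 4}.

{0, 2, 3, 4}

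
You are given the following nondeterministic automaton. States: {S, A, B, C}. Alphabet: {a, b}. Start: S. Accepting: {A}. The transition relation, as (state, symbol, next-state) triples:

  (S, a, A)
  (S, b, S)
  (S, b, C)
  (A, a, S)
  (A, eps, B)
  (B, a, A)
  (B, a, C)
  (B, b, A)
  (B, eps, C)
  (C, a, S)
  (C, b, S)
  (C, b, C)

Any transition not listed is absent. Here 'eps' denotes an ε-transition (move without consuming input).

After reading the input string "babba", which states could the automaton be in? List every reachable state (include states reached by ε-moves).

Start in {S}.
Read 'b': {S} → {S, C}.
Read 'a': {S, C} → {S, A, B, C}.
Read 'b': {S, A, B, C} → {S, A, B, C}.
Read 'b': {S, A, B, C} → {S, A, B, C}.
Read 'a': {S, A, B, C} → {S, A, B, C}.

{S, A, B, C}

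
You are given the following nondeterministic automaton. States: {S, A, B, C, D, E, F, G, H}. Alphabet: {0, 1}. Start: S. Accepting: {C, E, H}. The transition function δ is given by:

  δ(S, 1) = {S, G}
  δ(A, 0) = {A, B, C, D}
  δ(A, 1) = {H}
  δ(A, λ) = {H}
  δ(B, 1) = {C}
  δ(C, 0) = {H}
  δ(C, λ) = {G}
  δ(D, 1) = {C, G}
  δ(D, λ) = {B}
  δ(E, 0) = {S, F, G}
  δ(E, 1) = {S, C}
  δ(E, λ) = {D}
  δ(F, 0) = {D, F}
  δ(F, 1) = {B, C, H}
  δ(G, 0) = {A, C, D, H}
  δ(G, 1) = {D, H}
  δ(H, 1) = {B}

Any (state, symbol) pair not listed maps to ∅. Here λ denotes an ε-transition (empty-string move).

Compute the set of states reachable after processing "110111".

{B, C, D, G, H}

Start in {S}.
Read '1': {S} → {S, G}.
Read '1': {S, G} → {S, B, D, G, H}.
Read '0': {S, B, D, G, H} → {A, B, C, D, G, H}.
Read '1': {A, B, C, D, G, H} → {B, C, D, G, H}.
Read '1': {B, C, D, G, H} → {B, C, D, G, H}.
Read '1': {B, C, D, G, H} → {B, C, D, G, H}.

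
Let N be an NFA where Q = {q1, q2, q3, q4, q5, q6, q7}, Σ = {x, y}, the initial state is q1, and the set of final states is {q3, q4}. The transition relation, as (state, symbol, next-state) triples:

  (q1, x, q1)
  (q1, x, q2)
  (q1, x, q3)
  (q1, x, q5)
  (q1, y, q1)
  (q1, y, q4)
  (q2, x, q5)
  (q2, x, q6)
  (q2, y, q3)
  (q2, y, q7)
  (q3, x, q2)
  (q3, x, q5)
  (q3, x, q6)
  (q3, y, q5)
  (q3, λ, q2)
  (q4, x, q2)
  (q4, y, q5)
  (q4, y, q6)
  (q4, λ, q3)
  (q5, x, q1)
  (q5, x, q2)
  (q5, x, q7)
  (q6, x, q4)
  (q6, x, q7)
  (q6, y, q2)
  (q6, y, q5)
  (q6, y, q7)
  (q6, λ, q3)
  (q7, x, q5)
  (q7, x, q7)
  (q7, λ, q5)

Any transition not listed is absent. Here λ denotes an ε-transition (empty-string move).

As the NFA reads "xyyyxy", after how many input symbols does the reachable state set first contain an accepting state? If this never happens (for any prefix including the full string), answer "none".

Start in {q1}.
Read 'x': q1→{q1, q2, q3, q5}; now {q1, q2, q3, q5}.
None of the earlier sets intersect F, but {q1, q2, q3, q5} does.

1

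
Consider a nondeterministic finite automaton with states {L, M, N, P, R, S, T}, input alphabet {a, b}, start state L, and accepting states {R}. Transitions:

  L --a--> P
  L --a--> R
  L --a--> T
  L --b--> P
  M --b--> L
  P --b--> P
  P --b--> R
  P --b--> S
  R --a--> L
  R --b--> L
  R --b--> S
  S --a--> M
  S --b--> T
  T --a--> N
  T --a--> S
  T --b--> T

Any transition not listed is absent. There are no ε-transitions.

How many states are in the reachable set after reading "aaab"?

5

Start in {L}.
Read 'a': L→{P, R, T}; now {P, R, T}.
Read 'a': P→∅, R→{L}, T→{N, S}; now {L, N, S}.
Read 'a': L→{P, R, T}, N→∅, S→{M}; now {M, P, R, T}.
Read 'b': M→{L}, P→{P, R, S}, R→{L, S}, T→{T}; now {L, P, R, S, T}.
That set has 5 states.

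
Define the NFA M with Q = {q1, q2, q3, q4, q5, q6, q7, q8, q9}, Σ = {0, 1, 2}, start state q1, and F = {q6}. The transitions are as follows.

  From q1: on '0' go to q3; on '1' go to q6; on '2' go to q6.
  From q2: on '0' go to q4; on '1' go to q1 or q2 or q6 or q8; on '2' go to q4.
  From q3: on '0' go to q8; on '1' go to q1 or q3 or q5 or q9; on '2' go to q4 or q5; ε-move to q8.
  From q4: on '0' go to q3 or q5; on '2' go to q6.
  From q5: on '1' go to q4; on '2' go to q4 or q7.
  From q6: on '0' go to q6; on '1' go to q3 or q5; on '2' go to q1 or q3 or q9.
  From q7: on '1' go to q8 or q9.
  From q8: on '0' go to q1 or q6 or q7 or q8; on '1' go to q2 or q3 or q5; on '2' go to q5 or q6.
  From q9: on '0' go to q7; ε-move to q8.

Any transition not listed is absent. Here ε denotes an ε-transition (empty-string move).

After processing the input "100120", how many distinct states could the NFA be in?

Start in {q1}.
Read '1': {q1} → {q6}.
Read '0': {q6} → {q6}.
Read '0': {q6} → {q6}.
Read '1': {q6} → {q3, q5, q8}.
Read '2': {q3, q5, q8} → {q4, q5, q6, q7}.
Read '0': {q4, q5, q6, q7} → {q3, q5, q6, q8}.
That set has 4 states.

4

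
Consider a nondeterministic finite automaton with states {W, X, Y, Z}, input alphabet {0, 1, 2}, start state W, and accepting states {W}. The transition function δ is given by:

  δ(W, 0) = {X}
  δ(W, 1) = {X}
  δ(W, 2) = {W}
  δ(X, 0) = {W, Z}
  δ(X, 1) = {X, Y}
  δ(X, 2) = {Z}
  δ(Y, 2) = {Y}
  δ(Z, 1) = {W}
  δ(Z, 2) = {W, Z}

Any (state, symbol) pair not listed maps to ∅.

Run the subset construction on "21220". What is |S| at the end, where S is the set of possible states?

1

Start in {W}.
Read '2': {W} → {W}.
Read '1': {W} → {X}.
Read '2': {X} → {Z}.
Read '2': {Z} → {W, Z}.
Read '0': {W, Z} → {X}.
That set has 1 state.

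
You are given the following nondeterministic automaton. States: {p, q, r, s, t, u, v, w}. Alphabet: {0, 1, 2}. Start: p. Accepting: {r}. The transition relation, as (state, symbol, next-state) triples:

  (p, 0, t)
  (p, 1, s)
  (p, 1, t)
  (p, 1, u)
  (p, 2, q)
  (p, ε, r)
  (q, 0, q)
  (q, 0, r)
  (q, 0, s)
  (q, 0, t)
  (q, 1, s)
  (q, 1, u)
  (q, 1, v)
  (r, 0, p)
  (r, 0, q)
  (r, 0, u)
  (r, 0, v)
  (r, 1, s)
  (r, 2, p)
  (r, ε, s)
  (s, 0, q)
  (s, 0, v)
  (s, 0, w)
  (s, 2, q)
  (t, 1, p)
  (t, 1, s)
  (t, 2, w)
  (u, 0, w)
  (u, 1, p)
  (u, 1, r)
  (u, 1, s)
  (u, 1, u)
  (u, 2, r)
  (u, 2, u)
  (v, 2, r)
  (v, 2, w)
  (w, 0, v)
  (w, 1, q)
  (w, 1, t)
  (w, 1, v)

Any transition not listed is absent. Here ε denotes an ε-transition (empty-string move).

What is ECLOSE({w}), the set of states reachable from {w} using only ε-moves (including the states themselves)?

Begin with {w}.
No ε-moves leave this set, so the closure equals the set itself.

{w}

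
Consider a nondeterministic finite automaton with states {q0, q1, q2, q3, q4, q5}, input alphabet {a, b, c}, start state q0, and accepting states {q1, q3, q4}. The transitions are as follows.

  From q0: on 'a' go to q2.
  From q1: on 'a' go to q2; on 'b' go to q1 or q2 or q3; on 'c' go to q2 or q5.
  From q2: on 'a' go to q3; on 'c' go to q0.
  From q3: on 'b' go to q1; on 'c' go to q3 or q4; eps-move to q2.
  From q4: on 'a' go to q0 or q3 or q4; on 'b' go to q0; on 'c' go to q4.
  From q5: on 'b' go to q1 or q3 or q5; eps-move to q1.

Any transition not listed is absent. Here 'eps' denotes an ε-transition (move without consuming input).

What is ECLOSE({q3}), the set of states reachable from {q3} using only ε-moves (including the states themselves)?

{q2, q3}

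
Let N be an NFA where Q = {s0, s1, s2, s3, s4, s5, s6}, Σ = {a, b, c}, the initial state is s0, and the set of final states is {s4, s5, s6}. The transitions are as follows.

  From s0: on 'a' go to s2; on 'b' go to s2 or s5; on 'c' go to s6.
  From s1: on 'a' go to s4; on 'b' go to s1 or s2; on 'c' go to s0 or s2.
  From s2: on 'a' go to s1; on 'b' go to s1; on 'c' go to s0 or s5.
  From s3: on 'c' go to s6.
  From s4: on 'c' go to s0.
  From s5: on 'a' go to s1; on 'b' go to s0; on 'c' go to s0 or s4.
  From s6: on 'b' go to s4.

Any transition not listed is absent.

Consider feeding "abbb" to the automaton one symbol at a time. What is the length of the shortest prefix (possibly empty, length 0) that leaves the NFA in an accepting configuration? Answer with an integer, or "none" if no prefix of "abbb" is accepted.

none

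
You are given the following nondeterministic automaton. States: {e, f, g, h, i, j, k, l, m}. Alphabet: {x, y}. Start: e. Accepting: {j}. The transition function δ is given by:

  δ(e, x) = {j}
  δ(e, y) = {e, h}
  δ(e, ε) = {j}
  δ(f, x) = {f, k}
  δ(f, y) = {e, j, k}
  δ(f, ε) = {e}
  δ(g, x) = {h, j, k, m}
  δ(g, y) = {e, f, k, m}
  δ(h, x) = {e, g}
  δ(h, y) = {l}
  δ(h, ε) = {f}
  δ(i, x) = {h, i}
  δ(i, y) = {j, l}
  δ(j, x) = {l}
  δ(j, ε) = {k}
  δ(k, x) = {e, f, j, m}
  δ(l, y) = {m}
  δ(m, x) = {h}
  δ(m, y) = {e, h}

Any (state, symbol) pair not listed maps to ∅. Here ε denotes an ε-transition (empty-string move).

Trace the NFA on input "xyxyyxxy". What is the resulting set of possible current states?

{e, f, h, j, k, l, m}

Start: ε-closure({e}) = {e, j, k}.
Read 'x': {e, j, k} → {e, f, j, k, l, m}.
Read 'y': {e, f, j, k, l, m} → {e, f, h, j, k, m}.
Read 'x': {e, f, h, j, k, m} → {e, f, g, h, j, k, l, m}.
Read 'y': {e, f, g, h, j, k, l, m} → {e, f, h, j, k, l, m}.
Read 'y': {e, f, h, j, k, l, m} → {e, f, h, j, k, l, m}.
Read 'x': {e, f, h, j, k, l, m} → {e, f, g, h, j, k, l, m}.
Read 'x': {e, f, g, h, j, k, l, m} → {e, f, g, h, j, k, l, m}.
Read 'y': {e, f, g, h, j, k, l, m} → {e, f, h, j, k, l, m}.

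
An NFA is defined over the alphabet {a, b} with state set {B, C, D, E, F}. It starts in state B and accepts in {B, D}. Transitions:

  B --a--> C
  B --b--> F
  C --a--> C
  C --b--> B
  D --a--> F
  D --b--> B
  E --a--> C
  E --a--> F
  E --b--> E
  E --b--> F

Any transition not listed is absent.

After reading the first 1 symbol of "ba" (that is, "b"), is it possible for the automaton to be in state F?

Start in {B}.
Read 'b': B→{F}; now {F}.
State F is in {F}.

Yes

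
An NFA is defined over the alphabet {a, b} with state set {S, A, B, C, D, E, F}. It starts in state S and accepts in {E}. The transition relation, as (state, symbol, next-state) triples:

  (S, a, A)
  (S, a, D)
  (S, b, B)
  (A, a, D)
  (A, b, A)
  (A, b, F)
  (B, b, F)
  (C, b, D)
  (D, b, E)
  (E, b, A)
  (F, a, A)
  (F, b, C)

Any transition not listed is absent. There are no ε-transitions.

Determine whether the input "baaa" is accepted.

No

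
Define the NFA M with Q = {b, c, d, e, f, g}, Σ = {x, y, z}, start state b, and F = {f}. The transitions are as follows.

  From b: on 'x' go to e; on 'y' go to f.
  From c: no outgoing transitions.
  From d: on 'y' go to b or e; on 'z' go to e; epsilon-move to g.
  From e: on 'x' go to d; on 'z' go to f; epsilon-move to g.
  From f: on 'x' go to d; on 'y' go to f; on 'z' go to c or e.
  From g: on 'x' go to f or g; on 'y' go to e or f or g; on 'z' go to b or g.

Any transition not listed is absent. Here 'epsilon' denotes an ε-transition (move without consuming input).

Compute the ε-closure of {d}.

Begin with {d}.
ε-move d → g; add g.

{d, g}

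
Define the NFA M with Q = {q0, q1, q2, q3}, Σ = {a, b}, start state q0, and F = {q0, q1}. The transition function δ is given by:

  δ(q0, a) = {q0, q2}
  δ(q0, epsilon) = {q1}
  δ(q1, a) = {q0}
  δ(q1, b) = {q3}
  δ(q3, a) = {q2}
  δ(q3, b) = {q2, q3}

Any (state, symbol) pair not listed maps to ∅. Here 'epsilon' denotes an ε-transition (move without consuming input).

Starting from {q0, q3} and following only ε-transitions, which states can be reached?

Begin with {q0, q3}.
ε-move q0 → q1; add q1.

{q0, q1, q3}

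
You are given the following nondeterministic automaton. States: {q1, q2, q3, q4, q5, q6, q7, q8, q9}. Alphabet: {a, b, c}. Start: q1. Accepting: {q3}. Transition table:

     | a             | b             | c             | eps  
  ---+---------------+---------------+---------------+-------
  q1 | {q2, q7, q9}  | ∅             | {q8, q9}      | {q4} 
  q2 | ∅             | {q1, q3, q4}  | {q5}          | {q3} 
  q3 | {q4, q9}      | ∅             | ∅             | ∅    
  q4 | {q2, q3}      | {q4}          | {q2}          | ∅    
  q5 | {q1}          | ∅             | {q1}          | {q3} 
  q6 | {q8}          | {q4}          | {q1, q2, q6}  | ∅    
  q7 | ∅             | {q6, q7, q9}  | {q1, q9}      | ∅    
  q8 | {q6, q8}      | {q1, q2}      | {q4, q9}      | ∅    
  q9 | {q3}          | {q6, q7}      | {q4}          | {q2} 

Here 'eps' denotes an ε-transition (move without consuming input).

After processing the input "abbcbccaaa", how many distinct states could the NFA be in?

Start: ε-closure({q1}) = {q1, q4}.
Read 'a': q1→{q2, q7, q9}, q4→{q2, q3}; now {q2, q3, q7, q9}.
Read 'b': q2→{q1, q3, q4}, q3→∅, q7→{q6, q7, q9}, q9→{q6, q7}; union {q1, q3, q4, q6, q7, q9}; ε-closure = {q1, q2, q3, q4, q6, q7, q9}.
Read 'b': q1→∅, q2→{q1, q3, q4}, q3→∅, q4→{q4}, q6→{q4}, q7→{q6, q7, q9}, q9→{q6, q7}; union {q1, q3, q4, q6, q7, q9}; ε-closure = {q1, q2, q3, q4, q6, q7, q9}.
Read 'c': q1→{q8, q9}, q2→{q5}, q3→∅, q4→{q2}, q6→{q1, q2, q6}, q7→{q1, q9}, q9→{q4}; union {q1, q2, q4, q5, q6, q8, q9}; ε-closure = {q1, q2, q3, q4, q5, q6, q8, q9}.
Read 'b': q1→∅, q2→{q1, q3, q4}, q3→∅, q4→{q4}, q5→∅, q6→{q4}, q8→{q1, q2}, q9→{q6, q7}; now {q1, q2, q3, q4, q6, q7}.
Read 'c': q1→{q8, q9}, q2→{q5}, q3→∅, q4→{q2}, q6→{q1, q2, q6}, q7→{q1, q9}; union {q1, q2, q5, q6, q8, q9}; ε-closure = {q1, q2, q3, q4, q5, q6, q8, q9}.
Read 'c': q1→{q8, q9}, q2→{q5}, q3→∅, q4→{q2}, q5→{q1}, q6→{q1, q2, q6}, q8→{q4, q9}, q9→{q4}; union {q1, q2, q4, q5, q6, q8, q9}; ε-closure = {q1, q2, q3, q4, q5, q6, q8, q9}.
Read 'a': q1→{q2, q7, q9}, q2→∅, q3→{q4, q9}, q4→{q2, q3}, q5→{q1}, q6→{q8}, q8→{q6, q8}, q9→{q3}; now {q1, q2, q3, q4, q6, q7, q8, q9}.
Read 'a': q1→{q2, q7, q9}, q2→∅, q3→{q4, q9}, q4→{q2, q3}, q6→{q8}, q7→∅, q8→{q6, q8}, q9→{q3}; now {q2, q3, q4, q6, q7, q8, q9}.
Read 'a': q2→∅, q3→{q4, q9}, q4→{q2, q3}, q6→{q8}, q7→∅, q8→{q6, q8}, q9→{q3}; now {q2, q3, q4, q6, q8, q9}.
That set has 6 states.

6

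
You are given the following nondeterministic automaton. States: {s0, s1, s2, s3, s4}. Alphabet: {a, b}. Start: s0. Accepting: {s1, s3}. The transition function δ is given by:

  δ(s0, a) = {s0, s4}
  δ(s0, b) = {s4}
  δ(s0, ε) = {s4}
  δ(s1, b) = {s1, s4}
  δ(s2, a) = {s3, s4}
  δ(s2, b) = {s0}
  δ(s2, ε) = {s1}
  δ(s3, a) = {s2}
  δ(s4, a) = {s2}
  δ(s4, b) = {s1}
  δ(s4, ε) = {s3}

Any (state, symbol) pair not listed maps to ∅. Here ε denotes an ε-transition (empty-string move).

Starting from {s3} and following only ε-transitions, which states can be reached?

Begin with {s3}.
No ε-moves leave this set, so the closure equals the set itself.

{s3}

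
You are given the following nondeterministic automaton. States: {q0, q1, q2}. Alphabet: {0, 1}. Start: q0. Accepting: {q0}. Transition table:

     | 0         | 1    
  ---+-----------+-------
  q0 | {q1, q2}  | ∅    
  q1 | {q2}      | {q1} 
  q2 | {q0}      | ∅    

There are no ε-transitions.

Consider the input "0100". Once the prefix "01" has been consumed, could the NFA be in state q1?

Yes

Start in {q0}.
Read '0': {q0} → {q1, q2}.
Read '1': {q1, q2} → {q1}.
State q1 is in {q1}.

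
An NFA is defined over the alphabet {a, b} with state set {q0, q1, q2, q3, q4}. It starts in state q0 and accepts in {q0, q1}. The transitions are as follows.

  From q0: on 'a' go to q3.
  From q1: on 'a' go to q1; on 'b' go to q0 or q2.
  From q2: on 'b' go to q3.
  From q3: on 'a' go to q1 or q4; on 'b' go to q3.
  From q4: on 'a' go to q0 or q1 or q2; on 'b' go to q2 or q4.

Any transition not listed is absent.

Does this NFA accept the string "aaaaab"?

Yes

Start in {q0}.
Read 'a': {q0} → {q3}.
Read 'a': {q3} → {q1, q4}.
Read 'a': {q1, q4} → {q0, q1, q2}.
Read 'a': {q0, q1, q2} → {q1, q3}.
Read 'a': {q1, q3} → {q1, q4}.
Read 'b': {q1, q4} → {q0, q2, q4}.
The final set {q0, q2, q4} contains the accepting state q0.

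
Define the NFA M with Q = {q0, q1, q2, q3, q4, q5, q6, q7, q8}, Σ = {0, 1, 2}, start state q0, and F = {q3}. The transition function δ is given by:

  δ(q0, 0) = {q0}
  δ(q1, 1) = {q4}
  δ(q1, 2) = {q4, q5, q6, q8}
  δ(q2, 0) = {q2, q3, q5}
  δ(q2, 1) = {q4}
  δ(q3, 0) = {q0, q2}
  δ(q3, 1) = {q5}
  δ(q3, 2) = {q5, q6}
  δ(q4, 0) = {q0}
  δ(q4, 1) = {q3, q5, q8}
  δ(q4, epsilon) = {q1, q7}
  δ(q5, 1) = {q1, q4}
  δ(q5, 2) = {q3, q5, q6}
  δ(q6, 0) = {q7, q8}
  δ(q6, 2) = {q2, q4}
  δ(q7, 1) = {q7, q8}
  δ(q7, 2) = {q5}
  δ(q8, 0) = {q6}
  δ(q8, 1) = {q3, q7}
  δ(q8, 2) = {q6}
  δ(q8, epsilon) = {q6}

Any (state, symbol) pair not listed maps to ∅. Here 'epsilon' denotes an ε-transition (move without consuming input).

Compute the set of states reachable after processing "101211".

∅

Start in {q0}.
Read '1': q0→∅; now ∅.
The set is empty and remains empty for the remaining 5 symbols.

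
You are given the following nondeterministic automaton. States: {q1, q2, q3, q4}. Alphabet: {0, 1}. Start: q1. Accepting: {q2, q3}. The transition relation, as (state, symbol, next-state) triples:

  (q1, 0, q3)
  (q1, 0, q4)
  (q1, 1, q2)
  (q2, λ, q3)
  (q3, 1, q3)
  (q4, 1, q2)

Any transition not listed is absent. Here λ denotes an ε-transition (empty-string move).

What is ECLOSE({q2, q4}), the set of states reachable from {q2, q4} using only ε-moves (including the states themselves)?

{q2, q3, q4}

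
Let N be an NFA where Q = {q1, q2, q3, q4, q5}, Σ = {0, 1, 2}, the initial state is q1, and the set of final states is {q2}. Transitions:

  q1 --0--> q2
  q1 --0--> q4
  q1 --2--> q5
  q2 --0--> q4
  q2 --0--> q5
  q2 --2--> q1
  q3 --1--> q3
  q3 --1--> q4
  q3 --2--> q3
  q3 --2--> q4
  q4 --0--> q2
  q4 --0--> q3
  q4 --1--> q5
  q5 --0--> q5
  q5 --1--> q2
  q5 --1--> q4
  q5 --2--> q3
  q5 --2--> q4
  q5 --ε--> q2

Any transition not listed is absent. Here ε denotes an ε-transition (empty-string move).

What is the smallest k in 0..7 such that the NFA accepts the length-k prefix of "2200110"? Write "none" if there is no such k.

1

Start in {q1}.
Read '2': q1→{q5}; union {q5}; ε-closure = {q2, q5}.
None of the earlier sets intersect F, but {q2, q5} does.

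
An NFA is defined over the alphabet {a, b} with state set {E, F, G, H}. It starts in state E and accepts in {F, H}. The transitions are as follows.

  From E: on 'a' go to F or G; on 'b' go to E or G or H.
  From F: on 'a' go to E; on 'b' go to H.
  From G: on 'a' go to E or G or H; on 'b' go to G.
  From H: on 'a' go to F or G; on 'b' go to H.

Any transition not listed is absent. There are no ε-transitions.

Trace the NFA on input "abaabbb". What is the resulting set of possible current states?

{E, G, H}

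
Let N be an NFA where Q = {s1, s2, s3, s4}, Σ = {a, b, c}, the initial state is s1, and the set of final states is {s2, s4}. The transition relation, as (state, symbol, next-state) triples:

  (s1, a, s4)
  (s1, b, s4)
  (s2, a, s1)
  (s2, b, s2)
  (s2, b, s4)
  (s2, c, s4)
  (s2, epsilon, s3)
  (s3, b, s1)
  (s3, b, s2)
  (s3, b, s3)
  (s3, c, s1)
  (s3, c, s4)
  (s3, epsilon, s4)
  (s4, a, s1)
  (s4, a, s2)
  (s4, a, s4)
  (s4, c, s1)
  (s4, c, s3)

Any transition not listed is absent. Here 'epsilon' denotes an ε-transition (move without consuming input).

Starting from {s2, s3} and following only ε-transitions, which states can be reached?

{s2, s3, s4}

Begin with {s2, s3}.
ε-move s3 → s4; add s4.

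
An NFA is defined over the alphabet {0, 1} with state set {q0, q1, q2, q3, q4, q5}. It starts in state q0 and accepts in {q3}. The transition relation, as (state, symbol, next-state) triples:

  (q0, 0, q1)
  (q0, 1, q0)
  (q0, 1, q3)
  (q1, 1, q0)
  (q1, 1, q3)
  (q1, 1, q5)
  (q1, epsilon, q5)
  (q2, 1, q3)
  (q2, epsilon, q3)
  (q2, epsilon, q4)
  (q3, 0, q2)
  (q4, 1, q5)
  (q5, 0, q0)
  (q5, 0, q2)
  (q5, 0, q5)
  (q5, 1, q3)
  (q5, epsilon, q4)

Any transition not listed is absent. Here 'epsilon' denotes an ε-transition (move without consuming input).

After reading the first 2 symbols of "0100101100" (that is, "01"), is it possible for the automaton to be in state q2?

No

Start in {q0}.
Read '0': q0→{q1}; union {q1}; ε-closure = {q1, q4, q5}.
Read '1': q1→{q0, q3, q5}, q4→{q5}, q5→{q3}; union {q0, q3, q5}; ε-closure = {q0, q3, q4, q5}.
State q2 is not in {q0, q3, q4, q5}.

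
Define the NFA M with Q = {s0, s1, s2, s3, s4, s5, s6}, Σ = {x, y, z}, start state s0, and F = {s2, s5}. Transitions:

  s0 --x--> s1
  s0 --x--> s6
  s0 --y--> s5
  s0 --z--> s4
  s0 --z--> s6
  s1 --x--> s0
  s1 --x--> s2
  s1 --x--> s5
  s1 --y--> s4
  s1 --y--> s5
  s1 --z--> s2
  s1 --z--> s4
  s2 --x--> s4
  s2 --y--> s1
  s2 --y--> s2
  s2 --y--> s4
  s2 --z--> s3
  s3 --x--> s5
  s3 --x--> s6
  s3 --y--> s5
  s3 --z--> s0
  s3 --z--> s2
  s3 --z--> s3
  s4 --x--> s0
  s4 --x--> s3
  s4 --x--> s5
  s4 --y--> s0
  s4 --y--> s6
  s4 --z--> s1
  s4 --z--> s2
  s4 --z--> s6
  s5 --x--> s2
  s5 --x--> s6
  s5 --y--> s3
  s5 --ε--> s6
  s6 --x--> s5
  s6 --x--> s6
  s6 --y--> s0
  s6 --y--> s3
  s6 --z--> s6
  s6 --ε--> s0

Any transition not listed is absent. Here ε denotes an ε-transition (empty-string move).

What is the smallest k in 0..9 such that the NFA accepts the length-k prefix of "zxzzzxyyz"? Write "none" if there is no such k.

Start in {s0}.
Read 'z': {s0} → {s0, s4, s6}.
Read 'x': {s0, s4, s6} → {s0, s1, s3, s5, s6}.
None of the earlier sets intersect F, but {s0, s1, s3, s5, s6} does.

2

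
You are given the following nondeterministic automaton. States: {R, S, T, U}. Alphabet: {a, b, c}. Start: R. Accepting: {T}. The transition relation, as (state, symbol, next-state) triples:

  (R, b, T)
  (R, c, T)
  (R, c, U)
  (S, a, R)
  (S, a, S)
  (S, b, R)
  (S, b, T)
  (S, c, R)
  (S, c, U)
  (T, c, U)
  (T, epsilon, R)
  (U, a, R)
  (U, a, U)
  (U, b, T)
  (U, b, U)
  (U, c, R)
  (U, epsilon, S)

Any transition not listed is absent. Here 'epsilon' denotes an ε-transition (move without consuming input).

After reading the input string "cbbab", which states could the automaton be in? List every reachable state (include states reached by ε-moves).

{R, S, T, U}

Start in {R}.
Read 'c': R→{T, U}; union {T, U}; ε-closure = {R, S, T, U}.
Read 'b': R→{T}, S→{R, T}, T→∅, U→{T, U}; union {R, T, U}; ε-closure = {R, S, T, U}.
Read 'b': R→{T}, S→{R, T}, T→∅, U→{T, U}; union {R, T, U}; ε-closure = {R, S, T, U}.
Read 'a': R→∅, S→{R, S}, T→∅, U→{R, U}; now {R, S, U}.
Read 'b': R→{T}, S→{R, T}, U→{T, U}; union {R, T, U}; ε-closure = {R, S, T, U}.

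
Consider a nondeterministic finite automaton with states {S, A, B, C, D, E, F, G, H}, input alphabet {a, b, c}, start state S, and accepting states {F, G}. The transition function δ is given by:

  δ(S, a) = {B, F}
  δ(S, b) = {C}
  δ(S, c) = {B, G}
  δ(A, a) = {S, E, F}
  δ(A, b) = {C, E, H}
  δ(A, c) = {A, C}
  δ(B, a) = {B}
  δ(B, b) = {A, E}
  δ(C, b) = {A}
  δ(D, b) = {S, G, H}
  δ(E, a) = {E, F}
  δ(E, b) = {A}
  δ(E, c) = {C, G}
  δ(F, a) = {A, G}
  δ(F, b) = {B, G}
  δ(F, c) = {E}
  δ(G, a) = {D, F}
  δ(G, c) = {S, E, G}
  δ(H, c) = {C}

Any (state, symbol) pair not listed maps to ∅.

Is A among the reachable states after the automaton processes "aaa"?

No

Start in {S}.
Read 'a': S→{B, F}; now {B, F}.
Read 'a': B→{B}, F→{A, G}; now {A, B, G}.
Read 'a': A→{S, E, F}, B→{B}, G→{D, F}; now {S, B, D, E, F}.
State A is not in {S, B, D, E, F}.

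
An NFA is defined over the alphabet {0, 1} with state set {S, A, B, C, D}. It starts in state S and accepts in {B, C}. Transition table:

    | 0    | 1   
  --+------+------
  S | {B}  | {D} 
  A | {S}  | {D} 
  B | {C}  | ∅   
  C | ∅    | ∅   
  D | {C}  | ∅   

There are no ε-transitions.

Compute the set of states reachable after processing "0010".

Start in {S}.
Read '0': S→{B}; now {B}.
Read '0': B→{C}; now {C}.
Read '1': C→∅; now ∅.
The set is empty and remains empty for the remaining 1 symbol.

∅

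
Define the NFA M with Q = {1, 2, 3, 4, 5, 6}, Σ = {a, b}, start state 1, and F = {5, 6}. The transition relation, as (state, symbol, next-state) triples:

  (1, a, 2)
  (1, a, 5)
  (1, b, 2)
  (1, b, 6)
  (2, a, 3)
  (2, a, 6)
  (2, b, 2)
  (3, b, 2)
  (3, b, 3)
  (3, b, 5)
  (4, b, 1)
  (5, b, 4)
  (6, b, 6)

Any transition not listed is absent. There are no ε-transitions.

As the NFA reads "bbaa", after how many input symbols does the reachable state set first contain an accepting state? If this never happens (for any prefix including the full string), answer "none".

1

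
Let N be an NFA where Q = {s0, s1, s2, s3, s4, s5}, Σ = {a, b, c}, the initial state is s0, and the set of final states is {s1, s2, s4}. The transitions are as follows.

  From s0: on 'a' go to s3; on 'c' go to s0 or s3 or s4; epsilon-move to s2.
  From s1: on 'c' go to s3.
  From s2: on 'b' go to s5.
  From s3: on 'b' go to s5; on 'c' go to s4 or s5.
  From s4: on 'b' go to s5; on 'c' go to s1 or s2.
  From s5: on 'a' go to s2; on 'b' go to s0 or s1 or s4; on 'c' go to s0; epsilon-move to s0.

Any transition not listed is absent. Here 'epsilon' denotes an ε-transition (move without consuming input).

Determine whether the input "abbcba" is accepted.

Start: ε-closure({s0}) = {s0, s2}.
Read 'a': s0→{s3}, s2→∅; now {s3}.
Read 'b': s3→{s5}; union {s5}; ε-closure = {s0, s2, s5}.
Read 'b': s0→∅, s2→{s5}, s5→{s0, s1, s4}; union {s0, s1, s4, s5}; ε-closure = {s0, s1, s2, s4, s5}.
Read 'c': s0→{s0, s3, s4}, s1→{s3}, s2→∅, s4→{s1, s2}, s5→{s0}; now {s0, s1, s2, s3, s4}.
Read 'b': s0→∅, s1→∅, s2→{s5}, s3→{s5}, s4→{s5}; union {s5}; ε-closure = {s0, s2, s5}.
Read 'a': s0→{s3}, s2→∅, s5→{s2}; now {s2, s3}.
The final set {s2, s3} contains the accepting state s2.

Yes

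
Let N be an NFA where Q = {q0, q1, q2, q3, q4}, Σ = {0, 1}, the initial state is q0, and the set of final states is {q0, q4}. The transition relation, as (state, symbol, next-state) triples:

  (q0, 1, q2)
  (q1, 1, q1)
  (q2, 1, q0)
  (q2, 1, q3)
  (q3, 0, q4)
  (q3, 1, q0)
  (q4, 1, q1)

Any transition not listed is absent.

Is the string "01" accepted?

No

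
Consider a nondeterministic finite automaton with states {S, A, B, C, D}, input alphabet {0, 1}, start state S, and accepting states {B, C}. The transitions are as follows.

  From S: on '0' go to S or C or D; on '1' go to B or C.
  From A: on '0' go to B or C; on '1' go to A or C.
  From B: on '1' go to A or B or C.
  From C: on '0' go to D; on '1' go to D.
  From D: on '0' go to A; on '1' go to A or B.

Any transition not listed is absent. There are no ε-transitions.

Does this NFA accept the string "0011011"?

Yes

Start in {S}.
Read '0': {S} → {S, C, D}.
Read '0': {S, C, D} → {S, A, C, D}.
Read '1': {S, A, C, D} → {A, B, C, D}.
Read '1': {A, B, C, D} → {A, B, C, D}.
Read '0': {A, B, C, D} → {A, B, C, D}.
Read '1': {A, B, C, D} → {A, B, C, D}.
Read '1': {A, B, C, D} → {A, B, C, D}.
The final set {A, B, C, D} contains the accepting states B, C.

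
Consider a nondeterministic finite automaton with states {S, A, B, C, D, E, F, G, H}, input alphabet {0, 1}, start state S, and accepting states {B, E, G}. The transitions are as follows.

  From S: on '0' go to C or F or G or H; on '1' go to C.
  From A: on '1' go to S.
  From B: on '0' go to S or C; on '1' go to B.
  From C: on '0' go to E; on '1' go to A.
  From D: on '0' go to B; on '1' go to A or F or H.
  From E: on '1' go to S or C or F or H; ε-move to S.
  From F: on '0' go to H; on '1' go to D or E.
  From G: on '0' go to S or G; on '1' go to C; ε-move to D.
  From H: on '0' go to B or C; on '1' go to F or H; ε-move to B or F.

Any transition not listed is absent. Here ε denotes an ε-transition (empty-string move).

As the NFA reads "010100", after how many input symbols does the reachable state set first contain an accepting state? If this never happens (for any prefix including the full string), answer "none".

Start in {S}.
Read '0': {S} → {B, C, D, F, G, H}.
None of the earlier sets intersect F, but {B, C, D, F, G, H} does.

1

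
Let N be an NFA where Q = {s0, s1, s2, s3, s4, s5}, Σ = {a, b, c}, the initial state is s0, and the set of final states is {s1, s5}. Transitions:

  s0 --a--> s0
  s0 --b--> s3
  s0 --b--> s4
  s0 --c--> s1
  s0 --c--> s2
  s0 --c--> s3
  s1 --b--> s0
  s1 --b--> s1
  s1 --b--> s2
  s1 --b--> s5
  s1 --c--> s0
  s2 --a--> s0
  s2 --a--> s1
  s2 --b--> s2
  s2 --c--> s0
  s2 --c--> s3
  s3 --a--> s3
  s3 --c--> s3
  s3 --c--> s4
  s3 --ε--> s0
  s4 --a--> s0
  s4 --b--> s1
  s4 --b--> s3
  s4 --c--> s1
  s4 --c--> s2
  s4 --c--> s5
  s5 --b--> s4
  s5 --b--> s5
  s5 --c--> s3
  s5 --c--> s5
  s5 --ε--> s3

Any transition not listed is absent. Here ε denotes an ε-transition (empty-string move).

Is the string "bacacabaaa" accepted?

No

Start in {s0}.
Read 'b': s0→{s3, s4}; union {s3, s4}; ε-closure = {s0, s3, s4}.
Read 'a': s0→{s0}, s3→{s3}, s4→{s0}; now {s0, s3}.
Read 'c': s0→{s1, s2, s3}, s3→{s3, s4}; union {s1, s2, s3, s4}; ε-closure = {s0, s1, s2, s3, s4}.
Read 'a': s0→{s0}, s1→∅, s2→{s0, s1}, s3→{s3}, s4→{s0}; now {s0, s1, s3}.
Read 'c': s0→{s1, s2, s3}, s1→{s0}, s3→{s3, s4}; now {s0, s1, s2, s3, s4}.
Read 'a': s0→{s0}, s1→∅, s2→{s0, s1}, s3→{s3}, s4→{s0}; now {s0, s1, s3}.
Read 'b': s0→{s3, s4}, s1→{s0, s1, s2, s5}, s3→∅; now {s0, s1, s2, s3, s4, s5}.
Read 'a': s0→{s0}, s1→∅, s2→{s0, s1}, s3→{s3}, s4→{s0}, s5→∅; now {s0, s1, s3}.
Read 'a': s0→{s0}, s1→∅, s3→{s3}; now {s0, s3}.
Read 'a': s0→{s0}, s3→{s3}; now {s0, s3}.
The final set {s0, s3} contains no accepting state.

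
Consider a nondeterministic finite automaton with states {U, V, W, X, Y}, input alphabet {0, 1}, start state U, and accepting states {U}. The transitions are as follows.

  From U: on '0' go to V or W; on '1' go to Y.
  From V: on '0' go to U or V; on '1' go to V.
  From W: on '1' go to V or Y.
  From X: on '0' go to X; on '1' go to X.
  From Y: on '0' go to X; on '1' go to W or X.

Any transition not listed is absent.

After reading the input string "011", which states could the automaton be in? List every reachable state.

{V, W, X}

Start in {U}.
Read '0': {U} → {V, W}.
Read '1': {V, W} → {V, Y}.
Read '1': {V, Y} → {V, W, X}.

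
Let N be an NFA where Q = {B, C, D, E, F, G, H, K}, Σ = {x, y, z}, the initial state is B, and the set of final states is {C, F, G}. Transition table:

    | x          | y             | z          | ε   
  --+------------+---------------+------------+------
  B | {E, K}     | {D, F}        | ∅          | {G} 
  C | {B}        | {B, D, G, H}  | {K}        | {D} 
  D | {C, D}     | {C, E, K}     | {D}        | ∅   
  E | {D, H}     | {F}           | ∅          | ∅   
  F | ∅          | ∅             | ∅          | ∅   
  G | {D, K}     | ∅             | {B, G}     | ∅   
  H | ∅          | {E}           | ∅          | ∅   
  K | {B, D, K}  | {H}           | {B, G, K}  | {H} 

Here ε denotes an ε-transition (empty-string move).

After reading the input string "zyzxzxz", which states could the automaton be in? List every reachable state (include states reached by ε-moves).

{B, D, G, H, K}

Start: ε-closure({B}) = {B, G}.
Read 'z': {B, G} → {B, G}.
Read 'y': {B, G} → {D, F}.
Read 'z': {D, F} → {D}.
Read 'x': {D} → {C, D}.
Read 'z': {C, D} → {D, H, K}.
Read 'x': {D, H, K} → {B, C, D, G, H, K}.
Read 'z': {B, C, D, G, H, K} → {B, D, G, H, K}.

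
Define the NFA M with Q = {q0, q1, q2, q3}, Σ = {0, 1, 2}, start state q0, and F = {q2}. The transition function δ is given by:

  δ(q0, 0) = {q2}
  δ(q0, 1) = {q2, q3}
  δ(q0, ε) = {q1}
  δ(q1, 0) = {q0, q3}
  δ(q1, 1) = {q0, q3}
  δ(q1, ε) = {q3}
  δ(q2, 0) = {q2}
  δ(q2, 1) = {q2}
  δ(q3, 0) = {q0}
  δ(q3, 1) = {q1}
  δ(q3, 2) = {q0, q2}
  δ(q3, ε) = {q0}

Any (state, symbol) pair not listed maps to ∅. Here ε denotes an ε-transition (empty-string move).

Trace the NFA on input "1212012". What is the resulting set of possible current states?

{q0, q1, q2, q3}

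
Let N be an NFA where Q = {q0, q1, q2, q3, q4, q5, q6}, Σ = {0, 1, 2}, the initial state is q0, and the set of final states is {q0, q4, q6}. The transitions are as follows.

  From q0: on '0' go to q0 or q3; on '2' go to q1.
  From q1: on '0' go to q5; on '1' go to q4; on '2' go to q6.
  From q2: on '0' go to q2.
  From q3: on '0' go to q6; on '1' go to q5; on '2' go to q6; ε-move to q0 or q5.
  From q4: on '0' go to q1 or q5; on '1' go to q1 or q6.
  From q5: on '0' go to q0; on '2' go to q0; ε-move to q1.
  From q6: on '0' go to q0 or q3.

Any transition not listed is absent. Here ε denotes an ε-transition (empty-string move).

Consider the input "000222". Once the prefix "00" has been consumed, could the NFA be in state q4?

No

Start in {q0}.
Read '0': q0→{q0, q3}; union {q0, q3}; ε-closure = {q0, q1, q3, q5}.
Read '0': q0→{q0, q3}, q1→{q5}, q3→{q6}, q5→{q0}; union {q0, q3, q5, q6}; ε-closure = {q0, q1, q3, q5, q6}.
State q4 is not in {q0, q1, q3, q5, q6}.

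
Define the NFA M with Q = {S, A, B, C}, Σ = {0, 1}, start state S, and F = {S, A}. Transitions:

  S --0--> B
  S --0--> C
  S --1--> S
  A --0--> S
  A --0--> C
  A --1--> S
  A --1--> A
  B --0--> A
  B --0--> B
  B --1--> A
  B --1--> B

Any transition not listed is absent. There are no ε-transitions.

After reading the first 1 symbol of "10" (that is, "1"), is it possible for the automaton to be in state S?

Yes

Start in {S}.
Read '1': {S} → {S}.
State S is in {S}.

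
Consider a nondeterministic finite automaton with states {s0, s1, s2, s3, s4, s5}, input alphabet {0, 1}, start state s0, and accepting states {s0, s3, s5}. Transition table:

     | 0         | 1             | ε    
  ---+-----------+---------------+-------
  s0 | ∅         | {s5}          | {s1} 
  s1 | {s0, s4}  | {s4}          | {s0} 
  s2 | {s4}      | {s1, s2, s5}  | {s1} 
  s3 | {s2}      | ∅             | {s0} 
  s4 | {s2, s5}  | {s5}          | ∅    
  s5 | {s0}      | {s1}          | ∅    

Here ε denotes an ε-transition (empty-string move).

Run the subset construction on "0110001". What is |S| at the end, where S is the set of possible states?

5

Start: ε-closure({s0}) = {s0, s1}.
Read '0': {s0, s1} → {s0, s1, s4}.
Read '1': {s0, s1, s4} → {s4, s5}.
Read '1': {s4, s5} → {s0, s1, s5}.
Read '0': {s0, s1, s5} → {s0, s1, s4}.
Read '0': {s0, s1, s4} → {s0, s1, s2, s4, s5}.
Read '0': {s0, s1, s2, s4, s5} → {s0, s1, s2, s4, s5}.
Read '1': {s0, s1, s2, s4, s5} → {s0, s1, s2, s4, s5}.
That set has 5 states.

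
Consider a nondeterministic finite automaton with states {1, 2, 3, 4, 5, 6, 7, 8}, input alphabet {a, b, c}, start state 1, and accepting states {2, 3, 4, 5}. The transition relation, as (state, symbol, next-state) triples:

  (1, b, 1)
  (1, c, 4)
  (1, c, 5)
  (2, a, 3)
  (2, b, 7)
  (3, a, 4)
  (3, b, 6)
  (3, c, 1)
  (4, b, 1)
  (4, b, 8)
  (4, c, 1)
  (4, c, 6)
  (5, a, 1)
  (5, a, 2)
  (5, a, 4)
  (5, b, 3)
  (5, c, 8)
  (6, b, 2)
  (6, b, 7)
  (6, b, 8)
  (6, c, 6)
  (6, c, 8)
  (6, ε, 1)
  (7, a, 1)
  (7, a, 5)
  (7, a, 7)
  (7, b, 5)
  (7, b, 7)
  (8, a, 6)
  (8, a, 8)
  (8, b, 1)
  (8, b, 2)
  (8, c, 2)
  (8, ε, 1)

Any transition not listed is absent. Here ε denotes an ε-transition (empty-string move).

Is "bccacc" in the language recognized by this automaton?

Yes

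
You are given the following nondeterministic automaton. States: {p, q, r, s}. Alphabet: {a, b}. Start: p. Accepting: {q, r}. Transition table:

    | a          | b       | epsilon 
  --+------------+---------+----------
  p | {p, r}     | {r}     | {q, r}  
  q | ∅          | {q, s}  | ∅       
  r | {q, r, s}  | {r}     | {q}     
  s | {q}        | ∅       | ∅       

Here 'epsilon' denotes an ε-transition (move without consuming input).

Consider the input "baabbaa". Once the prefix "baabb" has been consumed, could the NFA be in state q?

Yes

Start: ε-closure({p}) = {p, q, r}.
Read 'b': p→{r}, q→{q, s}, r→{r}; now {q, r, s}.
Read 'a': q→∅, r→{q, r, s}, s→{q}; now {q, r, s}.
Read 'a': q→∅, r→{q, r, s}, s→{q}; now {q, r, s}.
Read 'b': q→{q, s}, r→{r}, s→∅; now {q, r, s}.
Read 'b': q→{q, s}, r→{r}, s→∅; now {q, r, s}.
State q is in {q, r, s}.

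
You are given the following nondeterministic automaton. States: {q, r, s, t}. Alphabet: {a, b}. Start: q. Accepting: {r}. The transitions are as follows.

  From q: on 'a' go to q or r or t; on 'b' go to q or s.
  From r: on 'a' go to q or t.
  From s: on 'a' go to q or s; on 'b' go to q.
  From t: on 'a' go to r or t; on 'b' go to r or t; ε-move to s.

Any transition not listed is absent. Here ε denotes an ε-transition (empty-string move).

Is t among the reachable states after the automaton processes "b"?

Start in {q}.
Read 'b': q→{q, s}; now {q, s}.
State t is not in {q, s}.

No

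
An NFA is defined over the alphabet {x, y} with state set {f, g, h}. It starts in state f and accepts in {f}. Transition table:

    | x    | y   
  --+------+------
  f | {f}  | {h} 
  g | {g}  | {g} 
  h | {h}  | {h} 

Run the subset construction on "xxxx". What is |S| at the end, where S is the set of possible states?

Start in {f}.
Read 'x': {f} → {f}.
Read 'x': {f} → {f}.
Read 'x': {f} → {f}.
Read 'x': {f} → {f}.
That set has 1 state.

1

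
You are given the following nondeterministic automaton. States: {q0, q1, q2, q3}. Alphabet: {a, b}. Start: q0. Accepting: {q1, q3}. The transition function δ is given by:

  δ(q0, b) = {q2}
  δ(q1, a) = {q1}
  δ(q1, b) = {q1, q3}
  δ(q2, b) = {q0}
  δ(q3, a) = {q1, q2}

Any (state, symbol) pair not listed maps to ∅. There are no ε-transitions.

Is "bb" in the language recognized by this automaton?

Start in {q0}.
Read 'b': q0→{q2}; now {q2}.
Read 'b': q2→{q0}; now {q0}.
The final set {q0} contains no accepting state.

No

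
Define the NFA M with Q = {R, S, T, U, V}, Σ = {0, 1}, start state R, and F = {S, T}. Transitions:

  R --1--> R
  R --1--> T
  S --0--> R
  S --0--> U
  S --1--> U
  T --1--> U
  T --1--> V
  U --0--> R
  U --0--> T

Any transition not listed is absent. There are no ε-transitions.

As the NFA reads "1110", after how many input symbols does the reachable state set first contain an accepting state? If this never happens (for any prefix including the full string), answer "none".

1

Start in {R}.
Read '1': R→{R, T}; now {R, T}.
None of the earlier sets intersect F, but {R, T} does.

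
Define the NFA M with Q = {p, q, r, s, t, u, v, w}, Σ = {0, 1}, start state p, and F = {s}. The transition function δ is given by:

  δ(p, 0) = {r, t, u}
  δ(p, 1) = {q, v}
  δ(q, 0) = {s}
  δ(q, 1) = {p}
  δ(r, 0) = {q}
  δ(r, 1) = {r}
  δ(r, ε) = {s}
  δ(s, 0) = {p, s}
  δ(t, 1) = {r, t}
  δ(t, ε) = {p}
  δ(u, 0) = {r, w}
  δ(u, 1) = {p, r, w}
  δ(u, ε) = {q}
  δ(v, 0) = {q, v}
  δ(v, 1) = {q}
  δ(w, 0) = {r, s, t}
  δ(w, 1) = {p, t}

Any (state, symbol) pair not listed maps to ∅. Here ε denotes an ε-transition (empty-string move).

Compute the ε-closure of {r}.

{r, s}

Begin with {r}.
ε-move r → s; add s.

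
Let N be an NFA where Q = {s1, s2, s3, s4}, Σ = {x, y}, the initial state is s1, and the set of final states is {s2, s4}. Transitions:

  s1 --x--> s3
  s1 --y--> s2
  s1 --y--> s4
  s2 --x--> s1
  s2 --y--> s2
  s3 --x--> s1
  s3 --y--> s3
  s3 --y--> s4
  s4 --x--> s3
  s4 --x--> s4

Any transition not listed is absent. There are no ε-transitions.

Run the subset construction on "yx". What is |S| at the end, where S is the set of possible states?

Start in {s1}.
Read 'y': {s1} → {s2, s4}.
Read 'x': {s2, s4} → {s1, s3, s4}.
That set has 3 states.

3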